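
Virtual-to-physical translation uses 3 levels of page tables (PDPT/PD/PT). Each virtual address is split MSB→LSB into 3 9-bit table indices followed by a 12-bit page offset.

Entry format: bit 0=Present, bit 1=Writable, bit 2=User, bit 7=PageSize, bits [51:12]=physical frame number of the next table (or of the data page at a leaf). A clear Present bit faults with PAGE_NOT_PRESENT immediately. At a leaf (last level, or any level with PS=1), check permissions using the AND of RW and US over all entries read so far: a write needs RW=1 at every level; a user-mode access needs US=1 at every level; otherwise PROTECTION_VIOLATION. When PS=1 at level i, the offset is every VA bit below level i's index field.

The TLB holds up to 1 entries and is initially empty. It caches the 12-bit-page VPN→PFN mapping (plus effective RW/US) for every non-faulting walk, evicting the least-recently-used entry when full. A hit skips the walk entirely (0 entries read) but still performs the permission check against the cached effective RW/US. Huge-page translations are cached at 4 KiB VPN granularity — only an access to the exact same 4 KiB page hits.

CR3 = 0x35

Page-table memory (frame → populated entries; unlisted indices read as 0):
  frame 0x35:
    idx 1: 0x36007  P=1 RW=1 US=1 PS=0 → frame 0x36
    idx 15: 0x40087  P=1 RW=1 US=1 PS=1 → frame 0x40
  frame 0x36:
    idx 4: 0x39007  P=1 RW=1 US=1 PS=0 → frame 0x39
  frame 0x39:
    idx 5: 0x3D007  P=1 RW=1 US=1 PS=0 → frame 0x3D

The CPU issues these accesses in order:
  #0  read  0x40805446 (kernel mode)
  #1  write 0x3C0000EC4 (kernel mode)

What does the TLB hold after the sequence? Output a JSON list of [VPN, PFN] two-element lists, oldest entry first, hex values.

Walk each access:
#0 VA=0x40805446 (r,kernel):
  L0 @0x35[1] → 0x36007  P=1,RW=1,US=1,PS=0
  L1 @0x36[4] → 0x39007  P=1,RW=1,US=1,PS=0
  L2 @0x39[5] → 0x3D007  P=1,RW=1,US=1,PS=0
  → PA=0x3D446  (3 entries read)
#1 VA=0x3C0000EC4 (w,kernel):
  L0 @0x35[15] → 0x40087  P=1,RW=1,US=1,PS=1
  → PA=0x40EC4 (huge @L0)  (1 entries read)

TLB: [["0x3C0000", "0x40"]]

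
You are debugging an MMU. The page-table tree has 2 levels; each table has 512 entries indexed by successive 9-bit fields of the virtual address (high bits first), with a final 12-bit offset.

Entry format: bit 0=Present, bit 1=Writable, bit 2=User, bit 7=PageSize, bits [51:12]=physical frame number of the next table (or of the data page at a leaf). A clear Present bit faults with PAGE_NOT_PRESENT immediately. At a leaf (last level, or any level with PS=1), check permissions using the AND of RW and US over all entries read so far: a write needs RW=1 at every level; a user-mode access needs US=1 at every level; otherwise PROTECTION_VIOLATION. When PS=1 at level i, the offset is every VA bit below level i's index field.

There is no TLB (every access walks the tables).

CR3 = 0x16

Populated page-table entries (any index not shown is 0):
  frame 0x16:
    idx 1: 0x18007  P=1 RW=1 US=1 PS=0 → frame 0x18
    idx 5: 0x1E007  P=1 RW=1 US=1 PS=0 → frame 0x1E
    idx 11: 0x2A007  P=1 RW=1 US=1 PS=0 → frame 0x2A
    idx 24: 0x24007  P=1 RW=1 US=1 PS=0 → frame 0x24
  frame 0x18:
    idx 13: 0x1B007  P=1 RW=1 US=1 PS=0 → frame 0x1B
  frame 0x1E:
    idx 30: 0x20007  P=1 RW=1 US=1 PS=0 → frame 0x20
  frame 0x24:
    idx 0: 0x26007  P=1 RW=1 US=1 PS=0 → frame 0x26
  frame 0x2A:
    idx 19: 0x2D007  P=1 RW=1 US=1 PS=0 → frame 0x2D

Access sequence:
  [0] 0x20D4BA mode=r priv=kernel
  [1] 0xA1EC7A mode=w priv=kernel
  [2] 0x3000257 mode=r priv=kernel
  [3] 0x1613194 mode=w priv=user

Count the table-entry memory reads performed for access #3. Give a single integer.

Trace:
#0 VA=0x20D4BA (r,kernel):
  L0: frame=0x16 idx=1 entry=0x18007 [P=1 RW=1 US=1 PS=0]
  L1: frame=0x18 idx=13 entry=0x1B007 [P=1 RW=1 US=1 PS=0]
  ✓ 0x1B4BA  — 2 lookups
#1 VA=0xA1EC7A (w,kernel):
  L0: frame=0x16 idx=5 entry=0x1E007 [P=1 RW=1 US=1 PS=0]
  L1: frame=0x1E idx=30 entry=0x20007 [P=1 RW=1 US=1 PS=0]
  ✓ 0x20C7A  — 2 lookups
#2 VA=0x3000257 (r,kernel):
  L0: frame=0x16 idx=24 entry=0x24007 [P=1 RW=1 US=1 PS=0]
  L1: frame=0x24 idx=0 entry=0x26007 [P=1 RW=1 US=1 PS=0]
  ✓ 0x26257  — 2 lookups
#3 VA=0x1613194 (w,user):
  L0: frame=0x16 idx=11 entry=0x2A007 [P=1 RW=1 US=1 PS=0]
  L1: frame=0x2A idx=19 entry=0x2D007 [P=1 RW=1 US=1 PS=0]
  ✓ 0x2D194  — 2 lookups

Entries read for #3: 2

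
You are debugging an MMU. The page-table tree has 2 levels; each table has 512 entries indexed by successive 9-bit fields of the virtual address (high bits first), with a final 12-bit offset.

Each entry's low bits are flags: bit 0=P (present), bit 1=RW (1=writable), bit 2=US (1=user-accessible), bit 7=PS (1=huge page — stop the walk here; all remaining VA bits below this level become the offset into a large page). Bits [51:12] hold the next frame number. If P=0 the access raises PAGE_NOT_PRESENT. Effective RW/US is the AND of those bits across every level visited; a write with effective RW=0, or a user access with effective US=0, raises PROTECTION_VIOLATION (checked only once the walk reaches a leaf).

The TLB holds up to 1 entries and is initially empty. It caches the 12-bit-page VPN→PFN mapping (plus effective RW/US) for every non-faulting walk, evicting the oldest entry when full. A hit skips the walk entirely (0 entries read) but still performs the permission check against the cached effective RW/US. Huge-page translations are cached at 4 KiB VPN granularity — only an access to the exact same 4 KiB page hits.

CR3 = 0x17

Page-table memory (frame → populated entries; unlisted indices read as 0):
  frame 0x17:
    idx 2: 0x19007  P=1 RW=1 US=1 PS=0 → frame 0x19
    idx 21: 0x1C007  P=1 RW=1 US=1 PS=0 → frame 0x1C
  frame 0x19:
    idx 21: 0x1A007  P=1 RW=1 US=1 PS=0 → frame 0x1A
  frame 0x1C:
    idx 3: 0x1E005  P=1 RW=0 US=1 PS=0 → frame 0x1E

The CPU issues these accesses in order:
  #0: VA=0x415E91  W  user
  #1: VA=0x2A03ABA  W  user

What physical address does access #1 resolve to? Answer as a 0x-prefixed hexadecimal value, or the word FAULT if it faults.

Per-access translation:
#0 VA=0x415E91 (w,user):
  [0] read 0x17 idx=2: raw=0x19007 flags P=1 W=1 U=1 S=0
  [1] read 0x19 idx=21: raw=0x1A007 flags P=1 W=1 U=1 S=0
  ⇒ phys 0x1AE91  [2 reads]
#1 VA=0x2A03ABA (w,user):
  [0] read 0x17 idx=21: raw=0x1C007 flags P=1 W=1 U=1 S=0
  [1] read 0x1C idx=3: raw=0x1E005 flags P=1 W=0 U=1 S=0
  ✗ PROTECTION_VIOLATION  [2 reads]

Access #1 PA: FAULT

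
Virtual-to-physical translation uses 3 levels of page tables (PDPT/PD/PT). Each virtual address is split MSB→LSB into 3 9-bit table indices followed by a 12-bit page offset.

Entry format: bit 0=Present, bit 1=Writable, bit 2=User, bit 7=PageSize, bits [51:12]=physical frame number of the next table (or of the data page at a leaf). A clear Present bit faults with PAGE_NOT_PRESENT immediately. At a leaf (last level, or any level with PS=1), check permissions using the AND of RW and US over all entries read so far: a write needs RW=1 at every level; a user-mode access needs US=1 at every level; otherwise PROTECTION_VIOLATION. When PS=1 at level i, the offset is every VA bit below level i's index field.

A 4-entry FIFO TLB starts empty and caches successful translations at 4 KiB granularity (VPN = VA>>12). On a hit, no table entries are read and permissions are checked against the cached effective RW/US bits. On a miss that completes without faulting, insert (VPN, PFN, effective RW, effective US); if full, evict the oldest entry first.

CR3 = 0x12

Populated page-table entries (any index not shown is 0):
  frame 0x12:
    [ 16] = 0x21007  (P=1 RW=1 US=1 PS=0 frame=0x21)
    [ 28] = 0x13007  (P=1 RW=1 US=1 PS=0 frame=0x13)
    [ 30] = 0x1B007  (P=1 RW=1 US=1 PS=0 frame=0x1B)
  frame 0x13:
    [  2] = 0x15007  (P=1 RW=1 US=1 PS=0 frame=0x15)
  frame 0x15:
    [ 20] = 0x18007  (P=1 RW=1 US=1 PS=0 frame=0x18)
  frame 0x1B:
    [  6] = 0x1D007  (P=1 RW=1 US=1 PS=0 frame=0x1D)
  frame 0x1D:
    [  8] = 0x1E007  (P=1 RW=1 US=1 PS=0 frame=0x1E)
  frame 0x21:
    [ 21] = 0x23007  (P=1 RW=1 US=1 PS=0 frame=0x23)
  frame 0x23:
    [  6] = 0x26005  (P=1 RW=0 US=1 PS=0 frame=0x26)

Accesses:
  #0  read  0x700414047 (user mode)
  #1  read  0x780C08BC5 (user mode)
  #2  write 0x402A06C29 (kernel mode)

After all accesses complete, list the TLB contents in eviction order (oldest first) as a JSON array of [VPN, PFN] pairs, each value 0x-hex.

Walk each access:
#0 VA=0x700414047 (r,user):
  [0] read 0x12 idx=28: raw=0x13007 flags P=1 W=1 U=1 S=0
  [1] read 0x13 idx=2: raw=0x15007 flags P=1 W=1 U=1 S=0
  [2] read 0x15 idx=20: raw=0x18007 flags P=1 W=1 U=1 S=0
  ⇒ phys 0x18047  [3 reads]
#1 VA=0x780C08BC5 (r,user):
  [0] read 0x12 idx=30: raw=0x1B007 flags P=1 W=1 U=1 S=0
  [1] read 0x1B idx=6: raw=0x1D007 flags P=1 W=1 U=1 S=0
  [2] read 0x1D idx=8: raw=0x1E007 flags P=1 W=1 U=1 S=0
  ⇒ phys 0x1EBC5  [3 reads]
#2 VA=0x402A06C29 (w,kernel):
  [0] read 0x12 idx=16: raw=0x21007 flags P=1 W=1 U=1 S=0
  [1] read 0x21 idx=21: raw=0x23007 flags P=1 W=1 U=1 S=0
  [2] read 0x23 idx=6: raw=0x26005 flags P=1 W=0 U=1 S=0
  ⇒ fault: PROTECTION_VIOLATION  — 3 lookups

TLB: [["0x700414", "0x18"], ["0x780C08", "0x1E"]]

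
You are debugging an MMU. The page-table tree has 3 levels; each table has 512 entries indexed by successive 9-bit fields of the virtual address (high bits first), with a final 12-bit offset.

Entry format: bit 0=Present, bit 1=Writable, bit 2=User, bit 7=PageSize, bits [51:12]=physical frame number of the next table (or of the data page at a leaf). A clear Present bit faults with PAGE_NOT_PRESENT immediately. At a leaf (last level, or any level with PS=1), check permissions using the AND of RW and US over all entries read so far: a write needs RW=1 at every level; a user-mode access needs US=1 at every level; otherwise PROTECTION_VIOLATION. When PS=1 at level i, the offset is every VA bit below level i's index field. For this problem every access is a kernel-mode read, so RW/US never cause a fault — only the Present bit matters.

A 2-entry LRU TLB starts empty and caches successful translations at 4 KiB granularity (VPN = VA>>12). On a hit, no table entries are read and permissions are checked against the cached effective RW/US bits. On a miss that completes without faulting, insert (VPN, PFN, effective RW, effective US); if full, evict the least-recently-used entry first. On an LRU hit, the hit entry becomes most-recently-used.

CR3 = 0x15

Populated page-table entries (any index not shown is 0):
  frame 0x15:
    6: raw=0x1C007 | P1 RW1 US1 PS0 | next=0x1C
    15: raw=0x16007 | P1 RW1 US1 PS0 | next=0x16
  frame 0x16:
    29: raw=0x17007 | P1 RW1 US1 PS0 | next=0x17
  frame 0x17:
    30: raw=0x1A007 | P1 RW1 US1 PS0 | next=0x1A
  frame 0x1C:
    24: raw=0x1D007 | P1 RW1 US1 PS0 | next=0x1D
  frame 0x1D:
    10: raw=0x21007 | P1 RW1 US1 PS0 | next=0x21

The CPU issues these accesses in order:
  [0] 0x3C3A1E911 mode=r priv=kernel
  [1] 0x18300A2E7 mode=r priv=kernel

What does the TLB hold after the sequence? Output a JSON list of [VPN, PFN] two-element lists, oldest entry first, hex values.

Per-access translation:
#0 VA=0x3C3A1E911 (r,kernel):
  L0: frame=0x15 idx=15 entry=0x16007 [P=1 RW=1 US=1 PS=0]
  L1: frame=0x16 idx=29 entry=0x17007 [P=1 RW=1 US=1 PS=0]
  L2: frame=0x17 idx=30 entry=0x1A007 [P=1 RW=1 US=1 PS=0]
  ✓ 0x1A911  — 3 lookups
#1 VA=0x18300A2E7 (r,kernel):
  L0: frame=0x15 idx=6 entry=0x1C007 [P=1 RW=1 US=1 PS=0]
  L1: frame=0x1C idx=24 entry=0x1D007 [P=1 RW=1 US=1 PS=0]
  L2: frame=0x1D idx=10 entry=0x21007 [P=1 RW=1 US=1 PS=0]
  ✓ 0x212E7  — 3 lookups

TLB: [["0x3C3A1E", "0x1A"], ["0x18300A", "0x21"]]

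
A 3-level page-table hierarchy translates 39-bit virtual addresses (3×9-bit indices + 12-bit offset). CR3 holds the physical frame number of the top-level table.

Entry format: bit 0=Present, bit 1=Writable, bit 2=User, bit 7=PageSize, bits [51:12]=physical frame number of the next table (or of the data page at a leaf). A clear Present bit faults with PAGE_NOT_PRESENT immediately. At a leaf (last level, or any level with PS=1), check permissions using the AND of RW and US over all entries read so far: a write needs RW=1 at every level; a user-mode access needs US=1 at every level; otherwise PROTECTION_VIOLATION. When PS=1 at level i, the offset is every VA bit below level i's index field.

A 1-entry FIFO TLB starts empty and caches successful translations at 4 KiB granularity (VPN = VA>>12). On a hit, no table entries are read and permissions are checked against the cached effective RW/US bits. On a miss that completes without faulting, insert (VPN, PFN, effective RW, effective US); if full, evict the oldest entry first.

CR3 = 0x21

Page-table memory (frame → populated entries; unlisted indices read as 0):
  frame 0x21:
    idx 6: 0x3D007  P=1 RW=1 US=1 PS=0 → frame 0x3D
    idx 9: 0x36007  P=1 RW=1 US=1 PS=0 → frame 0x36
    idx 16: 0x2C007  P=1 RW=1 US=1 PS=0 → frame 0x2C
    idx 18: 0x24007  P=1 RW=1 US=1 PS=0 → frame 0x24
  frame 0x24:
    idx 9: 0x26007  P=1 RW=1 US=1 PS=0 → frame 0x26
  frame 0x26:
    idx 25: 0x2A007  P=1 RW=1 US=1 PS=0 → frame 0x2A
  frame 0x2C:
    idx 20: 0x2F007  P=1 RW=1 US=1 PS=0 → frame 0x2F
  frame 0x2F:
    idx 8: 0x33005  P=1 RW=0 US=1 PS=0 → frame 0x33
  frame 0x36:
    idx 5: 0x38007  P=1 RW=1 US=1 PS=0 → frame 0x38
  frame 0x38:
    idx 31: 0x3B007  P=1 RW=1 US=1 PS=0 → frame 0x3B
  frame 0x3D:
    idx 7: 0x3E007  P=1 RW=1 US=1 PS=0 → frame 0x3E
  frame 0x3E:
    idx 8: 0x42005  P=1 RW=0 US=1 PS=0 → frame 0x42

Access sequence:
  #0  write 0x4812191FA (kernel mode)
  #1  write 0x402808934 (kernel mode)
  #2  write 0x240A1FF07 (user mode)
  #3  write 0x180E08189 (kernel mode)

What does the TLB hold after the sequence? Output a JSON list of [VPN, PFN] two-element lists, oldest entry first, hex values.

Walk each access:
#0 VA=0x4812191FA (w,kernel):
  lvl0: tbl 0x21, slot 18 ⇒ 0x24007 (P1/RW1/US1/PS0)
  lvl1: tbl 0x24, slot 9 ⇒ 0x26007 (P1/RW1/US1/PS0)
  lvl2: tbl 0x26, slot 25 ⇒ 0x2A007 (P1/RW1/US1/PS0)
  ✓ 0x2A1FA  — 3 lookups
#1 VA=0x402808934 (w,kernel):
  lvl0: tbl 0x21, slot 16 ⇒ 0x2C007 (P1/RW1/US1/PS0)
  lvl1: tbl 0x2C, slot 20 ⇒ 0x2F007 (P1/RW1/US1/PS0)
  lvl2: tbl 0x2F, slot 8 ⇒ 0x33005 (P1/RW0/US1/PS0)
  → PROTECTION_VIOLATION  (3 entries read)
#2 VA=0x240A1FF07 (w,user):
  lvl0: tbl 0x21, slot 9 ⇒ 0x36007 (P1/RW1/US1/PS0)
  lvl1: tbl 0x36, slot 5 ⇒ 0x38007 (P1/RW1/US1/PS0)
  lvl2: tbl 0x38, slot 31 ⇒ 0x3B007 (P1/RW1/US1/PS0)
  ✓ 0x3BF07  — 3 lookups
#3 VA=0x180E08189 (w,kernel):
  lvl0: tbl 0x21, slot 6 ⇒ 0x3D007 (P1/RW1/US1/PS0)
  lvl1: tbl 0x3D, slot 7 ⇒ 0x3E007 (P1/RW1/US1/PS0)
  lvl2: tbl 0x3E, slot 8 ⇒ 0x42005 (P1/RW0/US1/PS0)
  → PROTECTION_VIOLATION  (3 entries read)

TLB: [["0x240A1F", "0x3B"]]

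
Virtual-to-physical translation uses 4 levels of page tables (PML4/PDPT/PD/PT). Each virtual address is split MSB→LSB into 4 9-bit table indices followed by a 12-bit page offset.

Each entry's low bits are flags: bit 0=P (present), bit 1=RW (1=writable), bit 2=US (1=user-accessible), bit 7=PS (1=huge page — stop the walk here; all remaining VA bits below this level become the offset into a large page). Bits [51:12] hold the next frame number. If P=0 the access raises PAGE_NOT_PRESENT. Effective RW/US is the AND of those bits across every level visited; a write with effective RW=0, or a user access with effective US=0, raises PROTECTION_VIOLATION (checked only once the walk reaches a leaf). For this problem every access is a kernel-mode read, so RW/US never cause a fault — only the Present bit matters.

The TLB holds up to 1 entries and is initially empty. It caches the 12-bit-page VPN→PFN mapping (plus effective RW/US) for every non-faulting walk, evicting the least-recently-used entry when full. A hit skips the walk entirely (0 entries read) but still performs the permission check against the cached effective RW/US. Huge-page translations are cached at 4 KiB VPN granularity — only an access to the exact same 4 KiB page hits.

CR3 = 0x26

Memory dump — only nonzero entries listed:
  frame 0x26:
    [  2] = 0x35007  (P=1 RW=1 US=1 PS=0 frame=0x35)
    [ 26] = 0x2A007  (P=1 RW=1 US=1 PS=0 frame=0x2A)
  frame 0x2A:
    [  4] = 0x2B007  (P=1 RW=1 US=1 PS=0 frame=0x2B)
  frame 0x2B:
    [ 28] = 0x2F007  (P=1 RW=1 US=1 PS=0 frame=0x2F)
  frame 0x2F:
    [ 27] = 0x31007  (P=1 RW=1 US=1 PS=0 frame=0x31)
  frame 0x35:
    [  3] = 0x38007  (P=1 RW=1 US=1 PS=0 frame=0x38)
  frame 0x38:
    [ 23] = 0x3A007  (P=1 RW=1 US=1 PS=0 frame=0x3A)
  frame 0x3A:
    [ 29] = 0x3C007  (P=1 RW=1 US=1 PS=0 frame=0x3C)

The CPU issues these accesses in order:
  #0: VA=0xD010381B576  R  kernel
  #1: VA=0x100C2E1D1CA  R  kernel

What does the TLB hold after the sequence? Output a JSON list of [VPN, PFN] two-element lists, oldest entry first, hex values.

Walk each access:
#0 VA=0xD010381B576 (r,kernel):
  lvl0: tbl 0x26, slot 26 ⇒ 0x2A007 (P1/RW1/US1/PS0)
  lvl1: tbl 0x2A, slot 4 ⇒ 0x2B007 (P1/RW1/US1/PS0)
  lvl2: tbl 0x2B, slot 28 ⇒ 0x2F007 (P1/RW1/US1/PS0)
  lvl3: tbl 0x2F, slot 27 ⇒ 0x31007 (P1/RW1/US1/PS0)
  ✓ 0x31576  — 4 lookups
#1 VA=0x100C2E1D1CA (r,kernel):
  lvl0: tbl 0x26, slot 2 ⇒ 0x35007 (P1/RW1/US1/PS0)
  lvl1: tbl 0x35, slot 3 ⇒ 0x38007 (P1/RW1/US1/PS0)
  lvl2: tbl 0x38, slot 23 ⇒ 0x3A007 (P1/RW1/US1/PS0)
  lvl3: tbl 0x3A, slot 29 ⇒ 0x3C007 (P1/RW1/US1/PS0)
  ✓ 0x3C1CA  — 4 lookups

TLB: [["0x100C2E1D", "0x3C"]]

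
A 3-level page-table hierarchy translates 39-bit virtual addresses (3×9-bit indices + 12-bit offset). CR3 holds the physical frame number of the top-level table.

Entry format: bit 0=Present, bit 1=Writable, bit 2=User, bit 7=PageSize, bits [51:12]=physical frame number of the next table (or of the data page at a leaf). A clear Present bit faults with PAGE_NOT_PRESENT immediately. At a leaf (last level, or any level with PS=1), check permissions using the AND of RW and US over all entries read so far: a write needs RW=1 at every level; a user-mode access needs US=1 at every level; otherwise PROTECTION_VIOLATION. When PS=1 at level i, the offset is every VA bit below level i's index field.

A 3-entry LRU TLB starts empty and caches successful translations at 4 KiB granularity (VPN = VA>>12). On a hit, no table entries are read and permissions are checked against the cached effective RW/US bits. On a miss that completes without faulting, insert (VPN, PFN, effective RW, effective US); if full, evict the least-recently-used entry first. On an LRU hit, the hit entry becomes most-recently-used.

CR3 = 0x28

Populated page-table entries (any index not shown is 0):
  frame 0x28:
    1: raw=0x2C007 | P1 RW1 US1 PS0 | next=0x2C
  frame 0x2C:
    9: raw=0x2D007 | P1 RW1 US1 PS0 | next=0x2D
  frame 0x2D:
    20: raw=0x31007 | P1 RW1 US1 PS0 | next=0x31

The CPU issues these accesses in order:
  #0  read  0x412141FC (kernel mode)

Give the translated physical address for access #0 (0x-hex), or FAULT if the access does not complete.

Walk each access:
#0 VA=0x412141FC (r,kernel):
  lvl0: tbl 0x28, slot 1 ⇒ 0x2C007 (P1/RW1/US1/PS0)
  lvl1: tbl 0x2C, slot 9 ⇒ 0x2D007 (P1/RW1/US1/PS0)
  lvl2: tbl 0x2D, slot 20 ⇒ 0x31007 (P1/RW1/US1/PS0)
  → PA=0x311FC  (3 entries read)

Access #0 PA: 0x311FC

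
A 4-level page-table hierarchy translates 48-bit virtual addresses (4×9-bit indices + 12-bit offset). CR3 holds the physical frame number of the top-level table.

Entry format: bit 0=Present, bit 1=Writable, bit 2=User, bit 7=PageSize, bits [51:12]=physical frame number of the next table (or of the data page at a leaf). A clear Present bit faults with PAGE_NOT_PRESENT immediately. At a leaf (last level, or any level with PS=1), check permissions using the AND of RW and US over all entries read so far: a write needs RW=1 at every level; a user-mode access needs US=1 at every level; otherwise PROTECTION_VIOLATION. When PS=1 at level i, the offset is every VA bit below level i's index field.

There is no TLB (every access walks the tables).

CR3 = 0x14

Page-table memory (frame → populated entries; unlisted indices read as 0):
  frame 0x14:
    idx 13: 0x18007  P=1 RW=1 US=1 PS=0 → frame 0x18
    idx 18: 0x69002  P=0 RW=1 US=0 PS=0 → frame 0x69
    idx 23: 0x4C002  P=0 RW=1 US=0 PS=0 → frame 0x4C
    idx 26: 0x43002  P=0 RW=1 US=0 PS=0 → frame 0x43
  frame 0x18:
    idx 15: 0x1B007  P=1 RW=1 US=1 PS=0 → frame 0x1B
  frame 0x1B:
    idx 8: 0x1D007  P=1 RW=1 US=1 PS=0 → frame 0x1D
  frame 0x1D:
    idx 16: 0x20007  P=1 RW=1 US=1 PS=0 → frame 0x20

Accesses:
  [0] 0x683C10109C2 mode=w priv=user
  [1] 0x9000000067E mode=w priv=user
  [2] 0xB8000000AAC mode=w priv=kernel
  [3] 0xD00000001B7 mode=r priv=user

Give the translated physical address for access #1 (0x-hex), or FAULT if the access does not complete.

Per-access translation:
#0 VA=0x683C10109C2 (w,user):
  lvl0: tbl 0x14, slot 13 ⇒ 0x18007 (P1/RW1/US1/PS0)
  lvl1: tbl 0x18, slot 15 ⇒ 0x1B007 (P1/RW1/US1/PS0)
  lvl2: tbl 0x1B, slot 8 ⇒ 0x1D007 (P1/RW1/US1/PS0)
  lvl3: tbl 0x1D, slot 16 ⇒ 0x20007 (P1/RW1/US1/PS0)
  ✓ 0x209C2  — 4 lookups
#1 VA=0x9000000067E (w,user):
  lvl0: tbl 0x14, slot 18 ⇒ 0x69002 (P0/RW1/US0/PS0)
  ✗ PAGE_NOT_PRESENT  [1 reads]
#2 VA=0xB8000000AAC (w,kernel):
  lvl0: tbl 0x14, slot 23 ⇒ 0x4C002 (P0/RW1/US0/PS0)
  ✗ PAGE_NOT_PRESENT  [1 reads]
#3 VA=0xD00000001B7 (r,user):
  lvl0: tbl 0x14, slot 26 ⇒ 0x43002 (P0/RW1/US0/PS0)
  ✗ PAGE_NOT_PRESENT  [1 reads]

Access #1 PA: FAULT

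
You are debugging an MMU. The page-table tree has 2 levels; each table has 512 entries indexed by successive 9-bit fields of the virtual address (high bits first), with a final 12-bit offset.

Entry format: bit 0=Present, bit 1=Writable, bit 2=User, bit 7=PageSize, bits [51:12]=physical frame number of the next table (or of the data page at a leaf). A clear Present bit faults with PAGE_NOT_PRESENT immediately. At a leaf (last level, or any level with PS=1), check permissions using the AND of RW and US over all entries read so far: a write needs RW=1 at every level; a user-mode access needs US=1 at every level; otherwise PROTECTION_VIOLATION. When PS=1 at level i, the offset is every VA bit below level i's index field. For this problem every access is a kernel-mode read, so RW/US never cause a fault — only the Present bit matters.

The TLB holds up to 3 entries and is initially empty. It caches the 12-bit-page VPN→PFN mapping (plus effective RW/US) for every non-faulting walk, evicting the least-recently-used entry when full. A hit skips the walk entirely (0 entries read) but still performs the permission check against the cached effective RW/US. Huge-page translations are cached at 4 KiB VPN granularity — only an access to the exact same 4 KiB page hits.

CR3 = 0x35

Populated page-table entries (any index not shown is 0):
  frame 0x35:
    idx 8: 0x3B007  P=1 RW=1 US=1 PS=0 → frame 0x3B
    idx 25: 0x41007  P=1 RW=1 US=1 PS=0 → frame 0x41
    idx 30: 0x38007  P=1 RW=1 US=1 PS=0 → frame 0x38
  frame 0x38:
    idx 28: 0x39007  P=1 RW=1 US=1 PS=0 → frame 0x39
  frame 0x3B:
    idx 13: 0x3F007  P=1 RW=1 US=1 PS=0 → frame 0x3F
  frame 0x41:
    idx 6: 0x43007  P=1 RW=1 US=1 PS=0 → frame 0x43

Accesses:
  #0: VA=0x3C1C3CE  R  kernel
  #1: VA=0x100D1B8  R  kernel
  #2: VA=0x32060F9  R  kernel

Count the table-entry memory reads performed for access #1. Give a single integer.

Trace:
#0 VA=0x3C1C3CE (r,kernel):
  L0 @0x35[30] → 0x38007  P=1,RW=1,US=1,PS=0
  L1 @0x38[28] → 0x39007  P=1,RW=1,US=1,PS=0
  ✓ 0x393CE  — 2 lookups
#1 VA=0x100D1B8 (r,kernel):
  L0 @0x35[8] → 0x3B007  P=1,RW=1,US=1,PS=0
  L1 @0x3B[13] → 0x3F007  P=1,RW=1,US=1,PS=0
  ✓ 0x3F1B8  — 2 lookups
#2 VA=0x32060F9 (r,kernel):
  L0 @0x35[25] → 0x41007  P=1,RW=1,US=1,PS=0
  L1 @0x41[6] → 0x43007  P=1,RW=1,US=1,PS=0
  ✓ 0x430F9  — 2 lookups

Entries read for #1: 2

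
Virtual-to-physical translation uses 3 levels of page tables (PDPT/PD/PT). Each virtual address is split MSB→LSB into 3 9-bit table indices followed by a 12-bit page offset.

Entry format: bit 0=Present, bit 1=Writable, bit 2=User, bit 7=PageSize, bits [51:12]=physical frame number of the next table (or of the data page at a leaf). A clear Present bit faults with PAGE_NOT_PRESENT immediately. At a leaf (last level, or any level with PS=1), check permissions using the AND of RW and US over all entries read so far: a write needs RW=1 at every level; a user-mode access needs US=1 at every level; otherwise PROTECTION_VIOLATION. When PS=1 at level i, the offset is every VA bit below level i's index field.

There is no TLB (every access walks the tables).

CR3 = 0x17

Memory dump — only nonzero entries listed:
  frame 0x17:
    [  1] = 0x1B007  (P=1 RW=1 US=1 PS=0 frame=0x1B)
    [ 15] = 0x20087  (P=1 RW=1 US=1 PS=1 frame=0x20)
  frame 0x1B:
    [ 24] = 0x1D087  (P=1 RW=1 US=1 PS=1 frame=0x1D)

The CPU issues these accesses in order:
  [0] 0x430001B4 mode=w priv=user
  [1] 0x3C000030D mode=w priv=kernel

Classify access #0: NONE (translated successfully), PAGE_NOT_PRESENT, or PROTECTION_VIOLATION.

Walk each access:
#0 VA=0x430001B4 (w,user):
  L0 @0x17[1] → 0x1B007  P=1,RW=1,US=1,PS=0
  L1 @0x1B[24] → 0x1D087  P=1,RW=1,US=1,PS=1
  ⇒ phys 0x1D1B4 (huge @L1)  [2 reads]
#1 VA=0x3C000030D (w,kernel):
  L0 @0x17[15] → 0x20087  P=1,RW=1,US=1,PS=1
  ⇒ phys 0x2030D (huge @L0)  [1 reads]

Access #0 fault: NONE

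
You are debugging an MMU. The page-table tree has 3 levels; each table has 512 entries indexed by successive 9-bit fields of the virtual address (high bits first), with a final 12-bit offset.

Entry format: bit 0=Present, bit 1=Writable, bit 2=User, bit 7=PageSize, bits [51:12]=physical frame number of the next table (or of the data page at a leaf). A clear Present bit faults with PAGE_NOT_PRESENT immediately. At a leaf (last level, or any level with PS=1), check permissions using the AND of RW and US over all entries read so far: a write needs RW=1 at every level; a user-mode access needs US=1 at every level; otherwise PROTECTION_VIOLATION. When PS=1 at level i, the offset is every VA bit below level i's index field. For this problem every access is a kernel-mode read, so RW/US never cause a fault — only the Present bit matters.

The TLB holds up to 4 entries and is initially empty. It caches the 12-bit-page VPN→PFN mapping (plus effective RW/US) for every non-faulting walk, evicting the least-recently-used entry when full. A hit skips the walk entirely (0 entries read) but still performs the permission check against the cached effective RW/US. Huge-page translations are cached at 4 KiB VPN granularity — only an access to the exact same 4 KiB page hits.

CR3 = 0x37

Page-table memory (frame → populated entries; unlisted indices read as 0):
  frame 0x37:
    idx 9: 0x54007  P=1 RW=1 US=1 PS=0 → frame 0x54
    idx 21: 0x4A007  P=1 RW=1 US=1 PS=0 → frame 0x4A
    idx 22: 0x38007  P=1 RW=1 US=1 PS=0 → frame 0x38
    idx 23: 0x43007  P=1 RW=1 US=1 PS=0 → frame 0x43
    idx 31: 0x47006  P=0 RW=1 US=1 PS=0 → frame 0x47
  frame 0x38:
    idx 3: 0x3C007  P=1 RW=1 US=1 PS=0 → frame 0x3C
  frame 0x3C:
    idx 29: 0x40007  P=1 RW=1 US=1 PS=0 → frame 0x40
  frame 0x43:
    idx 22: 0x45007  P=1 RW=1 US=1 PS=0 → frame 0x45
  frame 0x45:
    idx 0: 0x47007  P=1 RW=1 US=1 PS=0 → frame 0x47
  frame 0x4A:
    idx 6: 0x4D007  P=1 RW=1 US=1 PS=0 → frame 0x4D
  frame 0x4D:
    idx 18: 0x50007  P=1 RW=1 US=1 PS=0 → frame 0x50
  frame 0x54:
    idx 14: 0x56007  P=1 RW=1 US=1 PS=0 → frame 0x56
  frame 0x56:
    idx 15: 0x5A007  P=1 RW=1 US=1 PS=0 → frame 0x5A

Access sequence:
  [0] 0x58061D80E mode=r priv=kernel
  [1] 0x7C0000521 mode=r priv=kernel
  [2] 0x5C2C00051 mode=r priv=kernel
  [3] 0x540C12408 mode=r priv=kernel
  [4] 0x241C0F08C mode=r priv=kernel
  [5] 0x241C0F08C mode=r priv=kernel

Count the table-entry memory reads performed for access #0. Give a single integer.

Trace:
#0 VA=0x58061D80E (r,kernel):
  L0 @0x37[22] → 0x38007  P=1,RW=1,US=1,PS=0
  L1 @0x38[3] → 0x3C007  P=1,RW=1,US=1,PS=0
  L2 @0x3C[29] → 0x40007  P=1,RW=1,US=1,PS=0
  ⇒ phys 0x4080E  [3 reads]
#1 VA=0x7C0000521 (r,kernel):
  L0 @0x37[31] → 0x47006  P=0,RW=1,US=1,PS=0
  → PAGE_NOT_PRESENT  (1 entries read)
#2 VA=0x5C2C00051 (r,kernel):
  L0 @0x37[23] → 0x43007  P=1,RW=1,US=1,PS=0
  L1 @0x43[22] → 0x45007  P=1,RW=1,US=1,PS=0
  L2 @0x45[0] → 0x47007  P=1,RW=1,US=1,PS=0
  ⇒ phys 0x47051  [3 reads]
#3 VA=0x540C12408 (r,kernel):
  L0 @0x37[21] → 0x4A007  P=1,RW=1,US=1,PS=0
  L1 @0x4A[6] → 0x4D007  P=1,RW=1,US=1,PS=0
  L2 @0x4D[18] → 0x50007  P=1,RW=1,US=1,PS=0
  ⇒ phys 0x50408  [3 reads]
#4 VA=0x241C0F08C (r,kernel):
  L0 @0x37[9] → 0x54007  P=1,RW=1,US=1,PS=0
  L1 @0x54[14] → 0x56007  P=1,RW=1,US=1,PS=0
  L2 @0x56[15] → 0x5A007  P=1,RW=1,US=1,PS=0
  ⇒ phys 0x5A08C  [3 reads]
#5 VA=0x241C0F08C (r,kernel):
  TLB hit vpn=0x241C0F → PA=0x5A08C

Entries read for #0: 3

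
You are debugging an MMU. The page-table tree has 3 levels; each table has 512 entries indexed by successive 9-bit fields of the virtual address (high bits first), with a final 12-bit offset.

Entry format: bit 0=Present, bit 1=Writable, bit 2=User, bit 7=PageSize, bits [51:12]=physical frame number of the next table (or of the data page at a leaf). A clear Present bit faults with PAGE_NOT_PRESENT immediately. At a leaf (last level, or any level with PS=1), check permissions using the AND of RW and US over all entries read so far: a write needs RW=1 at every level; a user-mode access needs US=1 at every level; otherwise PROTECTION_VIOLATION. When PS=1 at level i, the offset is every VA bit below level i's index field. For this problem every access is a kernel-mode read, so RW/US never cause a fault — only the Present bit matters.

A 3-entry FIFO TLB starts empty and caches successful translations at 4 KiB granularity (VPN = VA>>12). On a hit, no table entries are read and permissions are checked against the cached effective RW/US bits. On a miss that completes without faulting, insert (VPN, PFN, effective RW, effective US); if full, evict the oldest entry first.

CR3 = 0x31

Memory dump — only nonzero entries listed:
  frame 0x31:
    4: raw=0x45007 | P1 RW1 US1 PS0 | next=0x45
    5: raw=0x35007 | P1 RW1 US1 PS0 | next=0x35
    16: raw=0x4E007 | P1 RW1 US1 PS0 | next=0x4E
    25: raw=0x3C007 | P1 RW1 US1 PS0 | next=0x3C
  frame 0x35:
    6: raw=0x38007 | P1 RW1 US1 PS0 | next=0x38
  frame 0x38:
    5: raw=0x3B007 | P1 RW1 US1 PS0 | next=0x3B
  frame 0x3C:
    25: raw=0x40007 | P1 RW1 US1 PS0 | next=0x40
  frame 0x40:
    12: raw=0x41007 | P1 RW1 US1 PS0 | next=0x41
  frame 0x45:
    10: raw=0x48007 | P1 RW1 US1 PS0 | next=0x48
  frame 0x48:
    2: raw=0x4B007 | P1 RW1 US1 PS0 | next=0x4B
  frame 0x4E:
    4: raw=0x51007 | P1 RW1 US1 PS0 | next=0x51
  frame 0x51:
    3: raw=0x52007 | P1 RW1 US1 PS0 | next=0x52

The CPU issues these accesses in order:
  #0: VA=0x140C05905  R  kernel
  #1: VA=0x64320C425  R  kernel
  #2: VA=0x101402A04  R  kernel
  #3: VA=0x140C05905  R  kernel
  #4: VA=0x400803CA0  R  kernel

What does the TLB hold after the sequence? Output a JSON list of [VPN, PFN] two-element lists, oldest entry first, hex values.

Per-access translation:
#0 VA=0x140C05905 (r,kernel):
  L0: frame=0x31 idx=5 entry=0x35007 [P=1 RW=1 US=1 PS=0]
  L1: frame=0x35 idx=6 entry=0x38007 [P=1 RW=1 US=1 PS=0]
  L2: frame=0x38 idx=5 entry=0x3B007 [P=1 RW=1 US=1 PS=0]
  ✓ 0x3B905  — 3 lookups
#1 VA=0x64320C425 (r,kernel):
  L0: frame=0x31 idx=25 entry=0x3C007 [P=1 RW=1 US=1 PS=0]
  L1: frame=0x3C idx=25 entry=0x40007 [P=1 RW=1 US=1 PS=0]
  L2: frame=0x40 idx=12 entry=0x41007 [P=1 RW=1 US=1 PS=0]
  ✓ 0x41425  — 3 lookups
#2 VA=0x101402A04 (r,kernel):
  L0: frame=0x31 idx=4 entry=0x45007 [P=1 RW=1 US=1 PS=0]
  L1: frame=0x45 idx=10 entry=0x48007 [P=1 RW=1 US=1 PS=0]
  L2: frame=0x48 idx=2 entry=0x4B007 [P=1 RW=1 US=1 PS=0]
  ✓ 0x4BA04  — 3 lookups
#3 VA=0x140C05905 (r,kernel):
  TLB hit vpn=0x140C05 → PA=0x3B905
#4 VA=0x400803CA0 (r,kernel):
  L0: frame=0x31 idx=16 entry=0x4E007 [P=1 RW=1 US=1 PS=0]
  L1: frame=0x4E idx=4 entry=0x51007 [P=1 RW=1 US=1 PS=0]
  L2: frame=0x51 idx=3 entry=0x52007 [P=1 RW=1 US=1 PS=0]
  ✓ 0x52CA0  — 3 lookups

TLB: [["0x64320C", "0x41"], ["0x101402", "0x4B"], ["0x400803", "0x52"]]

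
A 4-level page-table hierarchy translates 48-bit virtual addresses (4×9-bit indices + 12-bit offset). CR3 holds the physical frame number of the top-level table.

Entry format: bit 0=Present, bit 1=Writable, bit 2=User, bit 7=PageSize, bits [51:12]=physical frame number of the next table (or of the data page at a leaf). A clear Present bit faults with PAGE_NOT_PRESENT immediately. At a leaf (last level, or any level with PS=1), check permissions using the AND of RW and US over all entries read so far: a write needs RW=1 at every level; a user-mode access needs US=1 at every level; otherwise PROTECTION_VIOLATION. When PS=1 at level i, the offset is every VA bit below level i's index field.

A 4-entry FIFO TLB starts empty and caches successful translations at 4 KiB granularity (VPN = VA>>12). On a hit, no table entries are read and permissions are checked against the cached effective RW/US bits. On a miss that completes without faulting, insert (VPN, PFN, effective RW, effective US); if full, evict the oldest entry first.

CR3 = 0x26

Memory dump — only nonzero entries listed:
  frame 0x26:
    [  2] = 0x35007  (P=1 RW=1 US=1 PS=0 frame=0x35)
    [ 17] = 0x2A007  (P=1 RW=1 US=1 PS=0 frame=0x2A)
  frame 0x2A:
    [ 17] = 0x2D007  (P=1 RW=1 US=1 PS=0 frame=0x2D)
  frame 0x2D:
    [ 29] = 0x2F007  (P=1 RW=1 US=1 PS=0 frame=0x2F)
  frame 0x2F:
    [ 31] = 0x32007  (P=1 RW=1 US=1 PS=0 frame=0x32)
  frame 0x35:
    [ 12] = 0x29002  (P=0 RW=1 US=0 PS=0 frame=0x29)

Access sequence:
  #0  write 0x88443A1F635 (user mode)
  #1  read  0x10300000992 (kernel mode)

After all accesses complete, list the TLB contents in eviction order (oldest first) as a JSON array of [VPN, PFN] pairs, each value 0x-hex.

Walk each access:
#0 VA=0x88443A1F635 (w,user):
  [0] read 0x26 idx=17: raw=0x2A007 flags P=1 W=1 U=1 S=0
  [1] read 0x2A idx=17: raw=0x2D007 flags P=1 W=1 U=1 S=0
  [2] read 0x2D idx=29: raw=0x2F007 flags P=1 W=1 U=1 S=0
  [3] read 0x2F idx=31: raw=0x32007 flags P=1 W=1 U=1 S=0
  ✓ 0x32635  — 4 lookups
#1 VA=0x10300000992 (r,kernel):
  [0] read 0x26 idx=2: raw=0x35007 flags P=1 W=1 U=1 S=0
  [1] read 0x35 idx=12: raw=0x29002 flags P=0 W=1 U=0 S=0
  ⇒ fault: PAGE_NOT_PRESENT  — 2 lookups

TLB: [["0x88443A1F", "0x32"]]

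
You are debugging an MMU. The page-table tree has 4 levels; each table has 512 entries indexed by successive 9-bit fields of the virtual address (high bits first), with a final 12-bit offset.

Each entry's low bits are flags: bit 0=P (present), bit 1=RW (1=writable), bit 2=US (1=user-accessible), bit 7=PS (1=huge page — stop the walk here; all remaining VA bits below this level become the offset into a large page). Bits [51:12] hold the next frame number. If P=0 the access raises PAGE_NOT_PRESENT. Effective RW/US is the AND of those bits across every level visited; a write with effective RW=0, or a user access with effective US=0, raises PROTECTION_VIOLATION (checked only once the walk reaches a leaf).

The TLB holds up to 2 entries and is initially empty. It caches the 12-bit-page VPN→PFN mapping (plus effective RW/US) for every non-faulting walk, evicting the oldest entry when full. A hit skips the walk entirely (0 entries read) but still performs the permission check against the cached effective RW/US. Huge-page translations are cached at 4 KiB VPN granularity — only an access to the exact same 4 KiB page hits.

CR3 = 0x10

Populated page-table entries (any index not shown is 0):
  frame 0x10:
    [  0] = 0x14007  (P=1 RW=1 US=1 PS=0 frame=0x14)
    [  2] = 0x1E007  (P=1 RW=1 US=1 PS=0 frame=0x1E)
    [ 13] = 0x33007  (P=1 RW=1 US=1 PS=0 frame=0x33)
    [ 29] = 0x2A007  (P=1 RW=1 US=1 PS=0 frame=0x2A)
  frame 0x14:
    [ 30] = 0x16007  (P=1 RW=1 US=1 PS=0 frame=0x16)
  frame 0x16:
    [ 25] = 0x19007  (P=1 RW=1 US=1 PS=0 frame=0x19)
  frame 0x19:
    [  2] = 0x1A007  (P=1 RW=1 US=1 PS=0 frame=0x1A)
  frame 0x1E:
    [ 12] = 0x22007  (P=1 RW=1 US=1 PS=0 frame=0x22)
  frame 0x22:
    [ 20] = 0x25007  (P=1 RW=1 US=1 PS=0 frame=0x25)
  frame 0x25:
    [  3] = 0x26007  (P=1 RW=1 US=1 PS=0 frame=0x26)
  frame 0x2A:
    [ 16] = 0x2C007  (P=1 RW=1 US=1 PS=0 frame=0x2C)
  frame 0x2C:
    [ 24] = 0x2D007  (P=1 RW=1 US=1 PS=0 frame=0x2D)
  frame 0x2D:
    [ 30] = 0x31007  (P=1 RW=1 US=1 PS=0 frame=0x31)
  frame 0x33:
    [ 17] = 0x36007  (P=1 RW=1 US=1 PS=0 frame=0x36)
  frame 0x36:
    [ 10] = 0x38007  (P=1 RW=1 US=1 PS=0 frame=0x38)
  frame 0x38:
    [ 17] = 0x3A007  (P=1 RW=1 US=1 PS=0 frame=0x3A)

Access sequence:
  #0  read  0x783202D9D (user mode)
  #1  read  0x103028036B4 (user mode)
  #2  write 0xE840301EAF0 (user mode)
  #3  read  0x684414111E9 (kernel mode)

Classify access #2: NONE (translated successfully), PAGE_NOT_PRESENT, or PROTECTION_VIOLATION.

Per-access translation:
#0 VA=0x783202D9D (r,user):
  [0] read 0x10 idx=0: raw=0x14007 flags P=1 W=1 U=1 S=0
  [1] read 0x14 idx=30: raw=0x16007 flags P=1 W=1 U=1 S=0
  [2] read 0x16 idx=25: raw=0x19007 flags P=1 W=1 U=1 S=0
  [3] read 0x19 idx=2: raw=0x1A007 flags P=1 W=1 U=1 S=0
  ✓ 0x1AD9D  — 4 lookups
#1 VA=0x103028036B4 (r,user):
  [0] read 0x10 idx=2: raw=0x1E007 flags P=1 W=1 U=1 S=0
  [1] read 0x1E idx=12: raw=0x22007 flags P=1 W=1 U=1 S=0
  [2] read 0x22 idx=20: raw=0x25007 flags P=1 W=1 U=1 S=0
  [3] read 0x25 idx=3: raw=0x26007 flags P=1 W=1 U=1 S=0
  ✓ 0x266B4  — 4 lookups
#2 VA=0xE840301EAF0 (w,user):
  [0] read 0x10 idx=29: raw=0x2A007 flags P=1 W=1 U=1 S=0
  [1] read 0x2A idx=16: raw=0x2C007 flags P=1 W=1 U=1 S=0
  [2] read 0x2C idx=24: raw=0x2D007 flags P=1 W=1 U=1 S=0
  [3] read 0x2D idx=30: raw=0x31007 flags P=1 W=1 U=1 S=0
  ✓ 0x31AF0  — 4 lookups
#3 VA=0x684414111E9 (r,kernel):
  [0] read 0x10 idx=13: raw=0x33007 flags P=1 W=1 U=1 S=0
  [1] read 0x33 idx=17: raw=0x36007 flags P=1 W=1 U=1 S=0
  [2] read 0x36 idx=10: raw=0x38007 flags P=1 W=1 U=1 S=0
  [3] read 0x38 idx=17: raw=0x3A007 flags P=1 W=1 U=1 S=0
  ✓ 0x3A1E9  — 4 lookups

Access #2 fault: NONE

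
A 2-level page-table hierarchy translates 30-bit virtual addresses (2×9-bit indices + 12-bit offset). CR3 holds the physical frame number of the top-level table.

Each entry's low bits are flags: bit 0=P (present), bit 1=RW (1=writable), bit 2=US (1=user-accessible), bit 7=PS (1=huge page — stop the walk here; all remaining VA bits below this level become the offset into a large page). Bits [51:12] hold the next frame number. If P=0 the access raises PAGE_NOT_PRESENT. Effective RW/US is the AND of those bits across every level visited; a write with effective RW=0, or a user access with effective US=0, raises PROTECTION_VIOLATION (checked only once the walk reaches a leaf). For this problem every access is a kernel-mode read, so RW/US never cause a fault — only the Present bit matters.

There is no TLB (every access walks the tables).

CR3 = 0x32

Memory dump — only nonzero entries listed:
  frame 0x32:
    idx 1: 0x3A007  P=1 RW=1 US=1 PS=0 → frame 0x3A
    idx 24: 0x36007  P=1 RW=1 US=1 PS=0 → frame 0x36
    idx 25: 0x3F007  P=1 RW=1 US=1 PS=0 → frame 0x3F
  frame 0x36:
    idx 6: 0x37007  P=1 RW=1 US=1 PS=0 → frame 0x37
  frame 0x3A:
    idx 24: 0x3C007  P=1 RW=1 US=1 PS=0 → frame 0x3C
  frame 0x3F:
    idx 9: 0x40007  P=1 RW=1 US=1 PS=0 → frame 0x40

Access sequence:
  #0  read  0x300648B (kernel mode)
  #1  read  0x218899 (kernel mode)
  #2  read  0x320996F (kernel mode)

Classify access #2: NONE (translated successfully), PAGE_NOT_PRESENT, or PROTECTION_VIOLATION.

Walk each access:
#0 VA=0x300648B (r,kernel):
  L0 @0x32[24] → 0x36007  P=1,RW=1,US=1,PS=0
  L1 @0x36[6] → 0x37007  P=1,RW=1,US=1,PS=0
  ⇒ phys 0x3748B  [2 reads]
#1 VA=0x218899 (r,kernel):
  L0 @0x32[1] → 0x3A007  P=1,RW=1,US=1,PS=0
  L1 @0x3A[24] → 0x3C007  P=1,RW=1,US=1,PS=0
  ⇒ phys 0x3C899  [2 reads]
#2 VA=0x320996F (r,kernel):
  L0 @0x32[25] → 0x3F007  P=1,RW=1,US=1,PS=0
  L1 @0x3F[9] → 0x40007  P=1,RW=1,US=1,PS=0
  ⇒ phys 0x4096F  [2 reads]

Access #2 fault: NONE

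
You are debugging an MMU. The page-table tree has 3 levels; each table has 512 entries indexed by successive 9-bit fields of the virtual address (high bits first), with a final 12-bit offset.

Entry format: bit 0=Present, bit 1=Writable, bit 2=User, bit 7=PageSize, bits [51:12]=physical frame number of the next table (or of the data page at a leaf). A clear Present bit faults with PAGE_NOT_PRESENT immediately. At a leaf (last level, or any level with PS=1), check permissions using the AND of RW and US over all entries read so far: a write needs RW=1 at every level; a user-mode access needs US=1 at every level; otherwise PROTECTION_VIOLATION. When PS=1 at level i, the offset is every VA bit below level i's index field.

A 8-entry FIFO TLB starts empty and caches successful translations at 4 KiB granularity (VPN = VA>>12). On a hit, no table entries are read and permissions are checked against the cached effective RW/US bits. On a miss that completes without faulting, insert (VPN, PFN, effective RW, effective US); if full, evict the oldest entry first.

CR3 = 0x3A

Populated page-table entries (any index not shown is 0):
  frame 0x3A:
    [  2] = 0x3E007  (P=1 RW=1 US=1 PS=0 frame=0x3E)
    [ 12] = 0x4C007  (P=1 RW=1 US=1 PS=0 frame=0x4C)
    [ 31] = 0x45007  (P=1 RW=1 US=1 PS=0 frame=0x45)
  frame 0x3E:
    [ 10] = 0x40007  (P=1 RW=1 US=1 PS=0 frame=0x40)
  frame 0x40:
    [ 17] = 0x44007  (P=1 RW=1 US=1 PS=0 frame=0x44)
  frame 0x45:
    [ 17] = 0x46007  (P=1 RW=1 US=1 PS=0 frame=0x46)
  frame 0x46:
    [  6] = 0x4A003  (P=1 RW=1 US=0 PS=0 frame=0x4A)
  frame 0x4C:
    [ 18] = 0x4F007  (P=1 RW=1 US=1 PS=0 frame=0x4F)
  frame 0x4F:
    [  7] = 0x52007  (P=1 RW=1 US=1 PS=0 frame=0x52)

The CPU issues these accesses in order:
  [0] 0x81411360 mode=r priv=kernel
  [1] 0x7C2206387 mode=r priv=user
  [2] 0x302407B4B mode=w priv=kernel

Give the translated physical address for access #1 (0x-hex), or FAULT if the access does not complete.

Walk each access:
#0 VA=0x81411360 (r,kernel):
  [0] read 0x3A idx=2: raw=0x3E007 flags P=1 W=1 U=1 S=0
  [1] read 0x3E idx=10: raw=0x40007 flags P=1 W=1 U=1 S=0
  [2] read 0x40 idx=17: raw=0x44007 flags P=1 W=1 U=1 S=0
  ✓ 0x44360  — 3 lookups
#1 VA=0x7C2206387 (r,user):
  [0] read 0x3A idx=31: raw=0x45007 flags P=1 W=1 U=1 S=0
  [1] read 0x45 idx=17: raw=0x46007 flags P=1 W=1 U=1 S=0
  [2] read 0x46 idx=6: raw=0x4A003 flags P=1 W=1 U=0 S=0
  ✗ PROTECTION_VIOLATION  [3 reads]
#2 VA=0x302407B4B (w,kernel):
  [0] read 0x3A idx=12: raw=0x4C007 flags P=1 W=1 U=1 S=0
  [1] read 0x4C idx=18: raw=0x4F007 flags P=1 W=1 U=1 S=0
  [2] read 0x4F idx=7: raw=0x52007 flags P=1 W=1 U=1 S=0
  ✓ 0x52B4B  — 3 lookups

Access #1 PA: FAULT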